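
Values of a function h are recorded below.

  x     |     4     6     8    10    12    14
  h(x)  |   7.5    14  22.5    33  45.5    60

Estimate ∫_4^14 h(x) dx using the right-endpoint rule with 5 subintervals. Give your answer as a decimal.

350

Δx = 2.
Sum = 2·[14 + 22.5 + 33 + 45.5 + 60] = 350.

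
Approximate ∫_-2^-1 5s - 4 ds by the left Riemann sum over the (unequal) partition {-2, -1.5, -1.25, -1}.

-12.4375

Subinterval widths: 0.5, 0.25, 0.25.
Left endpoints: -2, -1.5, -1.25.
f(-2) = -14, f(-1.5) = -11.5, f(-1.25) = -10.25.
Sum = Σ Δs_i · f(s_i).
Sum = -12.4375.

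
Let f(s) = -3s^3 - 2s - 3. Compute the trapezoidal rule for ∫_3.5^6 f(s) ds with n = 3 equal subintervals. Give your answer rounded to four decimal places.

-903.0729

Δs = (6 − 3.5)/3 = 5/6.
f(3.5) = -138.625, f(13/3) = -2302/9, f(31/6) = -30751/72, f(6) = -663.
T_3 = (Δs/2)·[f(s_0) + 2f(s_1) + 2f(s_2) + f(s_3)].
Sum ≈ -903.0729.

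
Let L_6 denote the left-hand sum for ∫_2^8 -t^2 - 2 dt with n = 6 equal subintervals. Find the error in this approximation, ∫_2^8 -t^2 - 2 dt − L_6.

-29

Exact integral: ∫_2^8 f(t) dt = -180.
L_6 = -151.
Error = -180 − (-151) = -29.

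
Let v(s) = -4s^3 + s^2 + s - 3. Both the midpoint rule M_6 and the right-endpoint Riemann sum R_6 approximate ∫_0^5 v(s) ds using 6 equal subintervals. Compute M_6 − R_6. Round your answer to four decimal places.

M_6 ≈ -577.442130.
R_6 ≈ -798.449074.
M_6 − R_6 ≈ 221.0069.

221.0069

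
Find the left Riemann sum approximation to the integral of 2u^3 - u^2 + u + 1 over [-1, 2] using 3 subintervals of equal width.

Δu = (2 − (-1))/3 = 1.
Left endpoints: -1, 0, 1.
f(-1) = -3, f(0) = 1, f(1) = 3.
Sum = Δu · [f(-1) + f(0) + f(1)].
Sum = 1.

1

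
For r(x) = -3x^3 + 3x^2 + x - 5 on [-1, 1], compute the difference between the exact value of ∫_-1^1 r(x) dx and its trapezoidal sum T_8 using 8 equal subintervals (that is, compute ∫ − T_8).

-0.0625

Exact integral: ∫_-1^1 r(x) dx = -8.
T_8 = -7.9375.
Error = -8 − (-7.9375) = -0.0625.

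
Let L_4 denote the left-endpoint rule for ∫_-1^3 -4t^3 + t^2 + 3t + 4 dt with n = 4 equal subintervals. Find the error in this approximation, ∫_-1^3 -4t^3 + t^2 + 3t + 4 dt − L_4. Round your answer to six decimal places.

Exact integral: ∫_-1^3 f(t) dt ≈ -42.66666667.
L_4 = -4.
Error ≈ -42.66666667 − (-4) ≈ -38.666667.

-38.666667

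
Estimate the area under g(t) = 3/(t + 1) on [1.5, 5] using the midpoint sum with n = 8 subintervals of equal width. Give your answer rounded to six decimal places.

Δt = (5 − 1.5)/8 = 0.4375.
Midpoints: 1.71875, 2.15625, 2.59375, 3.03125, 3.46875, 3.90625, 4.34375, 4.78125.
g(1.71875) = 32/29, g(2.15625) = 96/101, g(2.59375) = 96/115, g(3.03125) = 32/43, g(3.46875) = 96/143, g(3.90625) = 96/157, g(4.34375) = 32/57, g(4.78125) = 96/185.
Sum = Δt · [g(1.71875) + g(2.15625) + g(2.59375) + ...].
Sum ≈ 2.623262.

2.623262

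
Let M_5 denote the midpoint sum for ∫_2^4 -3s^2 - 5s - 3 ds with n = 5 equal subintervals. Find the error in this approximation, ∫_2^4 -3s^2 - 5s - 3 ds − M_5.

-0.08

Exact integral: ∫_2^4 f(s) ds = -92.
M_5 = -91.92.
Error = -92 − (-91.92) = -0.08.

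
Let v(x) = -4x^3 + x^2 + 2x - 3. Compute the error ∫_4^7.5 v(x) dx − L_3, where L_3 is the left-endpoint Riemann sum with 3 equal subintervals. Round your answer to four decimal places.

-753.4884

Exact integral: ∫_4^7.5 v(x) dx ≈ -2759.020833.
L_3 ≈ -2005.532407.
Error ≈ -2759.020833 − (-2005.532407) ≈ -753.4884.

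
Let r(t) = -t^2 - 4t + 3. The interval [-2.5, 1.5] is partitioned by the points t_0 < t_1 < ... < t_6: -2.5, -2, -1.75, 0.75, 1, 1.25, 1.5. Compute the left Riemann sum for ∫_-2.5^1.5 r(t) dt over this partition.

20.9375

Subinterval widths: 0.5, 0.25, 2.5, 0.25, 0.25, 0.25.
Left endpoints: -2.5, -2, -1.75, 0.75, 1, 1.25.
r(-2.5) = 6.75, r(-2) = 7, r(-1.75) = 6.9375, r(0.75) = -0.5625, r(1) = -2, r(1.25) = -3.5625.
Sum = Σ Δt_i · r(t_i).
Sum = 20.9375.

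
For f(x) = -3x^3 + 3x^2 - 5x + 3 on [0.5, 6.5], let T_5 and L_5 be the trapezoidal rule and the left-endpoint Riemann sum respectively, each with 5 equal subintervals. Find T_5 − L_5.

T_5 = -1192.29.
L_5 = -755.79.
T_5 − L_5 = -436.5.

-436.5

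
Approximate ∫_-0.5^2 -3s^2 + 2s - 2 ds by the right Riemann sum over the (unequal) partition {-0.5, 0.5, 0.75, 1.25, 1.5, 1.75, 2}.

Subinterval widths: 1, 0.25, 0.5, 0.25, 0.25, 0.25.
Right endpoints: 0.5, 0.75, 1.25, 1.5, 1.75, 2.
f(0.5) = -1.75, f(0.75) = -2.1875, f(1.25) = -4.1875, f(1.5) = -5.75, f(1.75) = -7.6875, f(2) = -10.
Sum = Σ Δs_i · f(s_i).
Sum = -10.25.

-10.25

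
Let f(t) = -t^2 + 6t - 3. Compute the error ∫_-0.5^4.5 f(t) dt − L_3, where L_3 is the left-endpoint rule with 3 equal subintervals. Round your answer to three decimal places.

Exact integral: ∫_-0.5^4.5 f(t) dt ≈ 14.58333.
L_3 ≈ 3.93519.
Error ≈ 14.58333 − 3.93519 ≈ 10.648.

10.648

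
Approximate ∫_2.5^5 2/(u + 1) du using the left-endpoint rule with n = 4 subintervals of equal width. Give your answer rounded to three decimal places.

1.156

Δu = (5 − 2.5)/4 = 0.625.
Left endpoints: 2.5, 3.125, 3.75, 4.375.
f(2.5) = 4/7, f(3.125) = 16/33, f(3.75) = 8/19, f(4.375) = 16/43.
Sum = Δu · [f(2.5) + f(3.125) + f(3.75) + f(4.375)].
Sum ≈ 1.156.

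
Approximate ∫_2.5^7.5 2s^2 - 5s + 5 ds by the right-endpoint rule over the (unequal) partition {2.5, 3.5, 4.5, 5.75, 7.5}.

227.96875

Subinterval widths: 1, 1, 1.25, 1.75.
Right endpoints: 3.5, 4.5, 5.75, 7.5.
f(3.5) = 12, f(4.5) = 23, f(5.75) = 42.375, f(7.5) = 80.
Sum = Σ Δs_i · f(s_i).
Sum = 227.96875.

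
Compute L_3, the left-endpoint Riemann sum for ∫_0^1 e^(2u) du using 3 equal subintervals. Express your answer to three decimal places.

2.247

Δu = (1 − 0)/3 = 1/3.
Left endpoints: 0, 1/3, 2/3.
f(0) ≈ 1.000, f(1/3) ≈ 1.948, f(2/3) ≈ 3.794.
Sum = Δu · [f(0) + f(1/3) + f(2/3)].
Sum ≈ 2.247.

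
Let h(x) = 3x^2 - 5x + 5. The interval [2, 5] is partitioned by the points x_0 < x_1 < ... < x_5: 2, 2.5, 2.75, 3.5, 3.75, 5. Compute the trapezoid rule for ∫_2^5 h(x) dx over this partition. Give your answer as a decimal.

80.765625

Subinterval widths: 0.5, 0.25, 0.75, 0.25, 1.25.
h(2) = 7, h(2.5) = 11.25, h(2.75) = 13.9375, h(3.5) = 24.25, h(3.75) = 28.4375, h(5) = 55.
On each subinterval the trapezoid contributes (Δx_i/2)·[h(x_{i-1}) + h(x_i)].
Sum = 80.765625.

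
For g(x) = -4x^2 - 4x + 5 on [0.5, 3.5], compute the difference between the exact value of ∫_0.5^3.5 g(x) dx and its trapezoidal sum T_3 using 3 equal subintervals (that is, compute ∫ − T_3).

2

Exact integral: ∫_0.5^3.5 g(x) dx = -66.
T_3 = -68.
Error = -66 − (-68) = 2.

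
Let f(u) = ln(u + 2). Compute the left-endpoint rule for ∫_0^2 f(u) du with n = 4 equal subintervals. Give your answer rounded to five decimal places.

Δu = (2 − 0)/4 = 0.5.
Left endpoints: 0, 0.5, 1, 1.5.
f(0) ≈ 0.69315, f(0.5) ≈ 0.91629, f(1) ≈ 1.09861, f(1.5) ≈ 1.25276.
Sum = Δu · [f(0) + f(0.5) + f(1) + f(1.5)].
Sum ≈ 1.98041.

1.98041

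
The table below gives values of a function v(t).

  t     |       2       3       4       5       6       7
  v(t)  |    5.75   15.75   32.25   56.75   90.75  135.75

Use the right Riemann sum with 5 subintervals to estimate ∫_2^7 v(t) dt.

331.25

Δt = 1.
Sum = 1·[15.75 + 32.25 + 56.75 + 90.75 + 135.75] = 331.25.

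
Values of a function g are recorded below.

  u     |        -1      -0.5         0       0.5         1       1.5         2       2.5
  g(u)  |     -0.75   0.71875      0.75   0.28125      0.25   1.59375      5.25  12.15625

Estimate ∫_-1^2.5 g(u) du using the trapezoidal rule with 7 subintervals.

Δu = 0.5.
T_7 = (0.5/2)·[(-0.75) + 2·0.71875 + 2·0.75 + 2·0.28125 + 2·0.25 + 2·1.59375 + 2·5.25 + 12.15625] = 7.2734375.

7.2734375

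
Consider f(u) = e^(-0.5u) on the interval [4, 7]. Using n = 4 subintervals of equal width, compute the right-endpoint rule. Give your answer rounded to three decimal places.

0.173

Δu = (7 − 4)/4 = 0.75.
Right endpoints: 4.75, 5.5, 6.25, 7.
f(4.75) ≈ 0.093, f(5.5) ≈ 0.064, f(6.25) ≈ 0.044, f(7) ≈ 0.030.
Sum = Δu · [f(4.75) + f(5.5) + f(6.25) + f(7)].
Sum ≈ 0.173.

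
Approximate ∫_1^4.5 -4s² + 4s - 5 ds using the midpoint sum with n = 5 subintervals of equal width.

Δs = (4.5 − 1)/5 = 0.7.
Midpoints: 1.35, 2.05, 2.75, 3.45, 4.15.
f(1.35) = -6.89, f(2.05) = -13.61, f(2.75) = -24.25, f(3.45) = -38.81, f(4.15) = -57.29.
Sum = Δs · [f(1.35) + f(2.05) + f(2.75) + f(3.45) + f(4.15)].
Sum = -98.595.

-98.595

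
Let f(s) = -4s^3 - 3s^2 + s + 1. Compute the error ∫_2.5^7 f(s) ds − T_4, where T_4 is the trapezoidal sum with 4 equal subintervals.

56.953125

Exact integral: ∫_2.5^7 f(s) ds = -2663.4375.
T_4 = -2720.390625.
Error = -2663.4375 − (-2720.390625) = 56.953125.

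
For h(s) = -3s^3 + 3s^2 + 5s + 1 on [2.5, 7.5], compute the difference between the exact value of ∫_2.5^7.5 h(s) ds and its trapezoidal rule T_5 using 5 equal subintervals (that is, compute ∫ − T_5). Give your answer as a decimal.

Exact integral: ∫_2.5^7.5 h(s) ds = -1807.5.
T_5 = -1842.5.
Error = -1807.5 − (-1842.5) = 35.

35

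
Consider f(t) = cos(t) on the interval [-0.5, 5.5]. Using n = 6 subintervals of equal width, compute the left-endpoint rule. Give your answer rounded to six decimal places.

Δt = (5.5 − (-0.5))/6 = 1.
Left endpoints: -0.5, 0.5, 1.5, 2.5, 3.5, 4.5.
f(-0.5) ≈ 0.877583, f(0.5) ≈ 0.877583, f(1.5) ≈ 0.070737, f(2.5) ≈ -0.801144, f(3.5) ≈ -0.936457, f(4.5) ≈ -0.210796.
Sum = Δt · [f(-0.5) + f(0.5) + f(1.5) + ...].
Sum ≈ -0.122494.

-0.122494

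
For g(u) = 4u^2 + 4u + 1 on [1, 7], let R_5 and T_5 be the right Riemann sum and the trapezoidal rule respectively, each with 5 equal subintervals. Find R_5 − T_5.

129.6

R_5 = 693.36.
T_5 = 563.76.
R_5 − T_5 = 129.6.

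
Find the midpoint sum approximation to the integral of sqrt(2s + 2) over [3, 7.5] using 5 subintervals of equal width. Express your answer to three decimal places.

Δs = (7.5 − 3)/5 = 0.9.
Midpoints: 3.45, 4.35, 5.25, 6.15, 7.05.
f(3.45) ≈ 2.983, f(4.35) ≈ 3.271, f(5.25) ≈ 3.536, f(6.15) ≈ 3.782, f(7.05) ≈ 4.012.
Sum = Δs · [f(3.45) + f(4.35) + f(5.25) + f(6.15) + f(7.05)].
Sum ≈ 15.826.

15.826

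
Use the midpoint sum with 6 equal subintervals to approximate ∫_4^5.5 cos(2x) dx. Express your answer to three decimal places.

-1.005

Δx = (5.5 − 4)/6 = 0.25.
Midpoints: 4.125, 4.375, 4.625, 4.875, 5.125, 5.375.
f(4.125) ≈ -0.386, f(4.375) ≈ -0.781, f(4.625) ≈ -0.985, f(4.875) ≈ -0.948, f(5.125) ≈ -0.678, f(5.375) ≈ -0.243.
Sum = Δx · [f(4.125) + f(4.375) + f(4.625) + ...].
Sum ≈ -1.005.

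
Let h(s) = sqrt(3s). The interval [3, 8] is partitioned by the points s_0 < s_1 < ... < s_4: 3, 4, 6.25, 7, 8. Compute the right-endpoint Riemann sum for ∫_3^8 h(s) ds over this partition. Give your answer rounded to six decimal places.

Subinterval widths: 1, 2.25, 0.75, 1.
Right endpoints: 4, 6.25, 7, 8.
h(4) ≈ 3.464102, h(6.25) ≈ 4.330127, h(7) ≈ 4.582576, h(8) ≈ 4.898979.
Sum = Σ Δs_i · h(s_i).
Sum ≈ 21.542799.

21.542799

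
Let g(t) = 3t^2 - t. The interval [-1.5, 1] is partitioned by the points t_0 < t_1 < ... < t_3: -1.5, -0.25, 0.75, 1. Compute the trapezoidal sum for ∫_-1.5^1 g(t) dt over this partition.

Subinterval widths: 1.25, 1, 0.25.
g(-1.5) = 8.25, g(-0.25) = 0.4375, g(0.75) = 0.9375, g(1) = 2.
On each subinterval the trapezoid contributes (Δt_i/2)·[g(t_{i-1}) + g(t_i)].
Sum = 6.484375.

6.484375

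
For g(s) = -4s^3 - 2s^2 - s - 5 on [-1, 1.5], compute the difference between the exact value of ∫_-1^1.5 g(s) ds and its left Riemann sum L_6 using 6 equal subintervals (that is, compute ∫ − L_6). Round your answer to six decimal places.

Exact integral: ∫_-1^1.5 g(s) ds ≈ -20.10416667.
L_6 ≈ -15.77835648.
Error ≈ -20.10416667 − (-15.77835648) ≈ -4.325810.

-4.325810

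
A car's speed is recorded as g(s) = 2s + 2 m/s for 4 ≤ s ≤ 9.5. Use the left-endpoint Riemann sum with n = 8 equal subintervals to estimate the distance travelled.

81.46875

Δs = (9.5 − 4)/8 = 0.6875.
Left endpoints: 4, 4.6875, 5.375, 6.0625, 6.75, 7.4375, 8.125, 8.8125.
g(4) = 10, g(4.6875) = 11.375, g(5.375) = 12.75, g(6.0625) = 14.125, g(6.75) = 15.5, g(7.4375) = 16.875, g(8.125) = 18.25, g(8.8125) = 19.625.
Sum = Δs · [g(4) + g(4.6875) + g(5.375) + ...].
Sum = 81.46875.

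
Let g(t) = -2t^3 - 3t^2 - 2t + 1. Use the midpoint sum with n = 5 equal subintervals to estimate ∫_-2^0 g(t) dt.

Δt = (0 − (-2))/5 = 0.4.
Midpoints: -1.8, -1.4, -1, -0.6, -0.2.
g(-1.8) = 6.544, g(-1.4) = 3.408, g(-1) = 2, g(-0.6) = 1.552, g(-0.2) = 1.296.
Sum = Δt · [g(-1.8) + g(-1.4) + g(-1) + g(-0.6) + g(-0.2)].
Sum = 5.92.

5.92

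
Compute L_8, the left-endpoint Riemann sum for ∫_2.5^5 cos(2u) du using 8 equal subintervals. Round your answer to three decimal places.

Δu = (5 − 2.5)/8 = 0.3125.
Left endpoints: 2.5, 2.8125, 3.125, 3.4375, 3.75, 4.0625, 4.375, 4.6875.
f(2.5) ≈ 0.284, f(2.8125) ≈ 0.791, f(3.125) ≈ 0.999, f(3.4375) ≈ 0.830, f(3.75) ≈ 0.347, f(4.0625) ≈ -0.268, f(4.375) ≈ -0.781, f(4.6875) ≈ -0.999.
Sum = Δu · [f(2.5) + f(2.8125) + f(3.125) + ...].
Sum ≈ 0.376.

0.376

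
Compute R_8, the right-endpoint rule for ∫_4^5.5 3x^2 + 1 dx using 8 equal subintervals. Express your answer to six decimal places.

107.909180

Δx = (5.5 − 4)/8 = 0.1875.
Right endpoints: 4.1875, 4.375, 4.5625, 4.75, 4.9375, 5.125, 5.3125, 5.5.
f(4.1875) = 53.60546875, f(4.375) = 58.421875, f(4.5625) = 63.44921875, f(4.75) = 68.6875, f(4.9375) = 74.13671875, f(5.125) = 79.796875, f(5.3125) = 85.66796875, f(5.5) = 91.75.
Sum = Δx · [f(4.1875) + f(4.375) + f(4.5625) + ...].
Sum ≈ 107.909180.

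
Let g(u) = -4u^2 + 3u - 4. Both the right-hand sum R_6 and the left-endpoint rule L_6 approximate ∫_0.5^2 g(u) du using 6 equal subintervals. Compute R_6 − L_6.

R_6 = -12.25.
L_6 = -9.625.
R_6 − L_6 = -2.625.

-2.625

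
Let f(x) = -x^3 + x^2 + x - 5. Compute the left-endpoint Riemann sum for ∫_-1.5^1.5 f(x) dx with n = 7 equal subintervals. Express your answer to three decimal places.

Δx = (1.5 − (-1.5))/7 = 3/7.
Left endpoints: -1.5, -15/14, -9/14, -3/14, 3/14, 9/14, 15/14.
f(-1.5) = -0.875, f(-15/14) = -10135/2744, f(-9/14) = -13621/2744, f(-3/14) = -14155/2744, f(3/14) = -13033/2744, f(9/14) = -11551/2744, f(15/14) = -11005/2744.
Sum = Δx · [f(-1.5) + f(-15/14) + f(-9/14) + ...].
Sum ≈ -11.855.

-11.855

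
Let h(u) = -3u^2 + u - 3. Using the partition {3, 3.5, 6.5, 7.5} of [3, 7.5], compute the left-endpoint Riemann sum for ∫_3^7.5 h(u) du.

-245.5

Subinterval widths: 0.5, 3, 1.
Left endpoints: 3, 3.5, 6.5.
h(3) = -27, h(3.5) = -36.25, h(6.5) = -123.25.
Sum = Σ Δu_i · h(u_i).
Sum = -245.5.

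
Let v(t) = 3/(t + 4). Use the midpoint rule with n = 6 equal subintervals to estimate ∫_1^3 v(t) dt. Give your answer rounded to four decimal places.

Δt = (3 − 1)/6 = 1/3.
Midpoints: 7/6, 1.5, 11/6, 13/6, 2.5, 17/6.
v(7/6) = 18/31, v(1.5) = 6/11, v(11/6) = 18/35, v(13/6) = 18/37, v(2.5) = 6/13, v(17/6) = 18/41.
Sum = Δt · [v(7/6) + v(1.5) + v(11/6) + ...].
Sum ≈ 1.0091.

1.0091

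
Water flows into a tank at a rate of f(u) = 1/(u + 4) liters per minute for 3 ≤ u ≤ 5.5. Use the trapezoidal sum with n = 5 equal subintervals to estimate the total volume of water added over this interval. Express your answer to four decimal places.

0.3056

Δu = (5.5 − 3)/5 = 0.5.
f(3) = 1/7, f(3.5) = 2/15, f(4) = 0.125, f(4.5) = 2/17, f(5) = 1/9, f(5.5) = 2/19.
T_5 = (Δu/2)·[f(u_0) + 2f(u_1) + ... + 2f(u_{4}) + f(u_5)].
Sum ≈ 0.3056.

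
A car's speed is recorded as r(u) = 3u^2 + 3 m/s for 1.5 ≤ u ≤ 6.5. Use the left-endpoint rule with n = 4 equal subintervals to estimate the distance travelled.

Δu = (6.5 − 1.5)/4 = 1.25.
Left endpoints: 1.5, 2.75, 4, 5.25.
r(1.5) = 9.75, r(2.75) = 25.6875, r(4) = 51, r(5.25) = 85.6875.
Sum = Δu · [r(1.5) + r(2.75) + r(4) + r(5.25)].
Sum = 215.15625.

215.15625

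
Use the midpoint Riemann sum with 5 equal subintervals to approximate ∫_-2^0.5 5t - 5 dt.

Δt = (0.5 − (-2))/5 = 0.5.
Midpoints: -1.75, -1.25, -0.75, -0.25, 0.25.
f(-1.75) = -13.75, f(-1.25) = -11.25, f(-0.75) = -8.75, f(-0.25) = -6.25, f(0.25) = -3.75.
Sum = Δt · [f(-1.75) + f(-1.25) + f(-0.75) + f(-0.25) + f(0.25)].
Sum = -21.875.

-21.875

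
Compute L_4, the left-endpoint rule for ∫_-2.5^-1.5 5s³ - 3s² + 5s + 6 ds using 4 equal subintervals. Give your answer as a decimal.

-68.875

Δs = (-1.5 − (-2.5))/4 = 0.25.
Left endpoints: -2.5, -2.25, -2, -1.75.
f(-2.5) = -103.375, f(-2.25) = -77.390625, f(-2) = -56, f(-1.75) = -38.734375.
Sum = Δs · [f(-2.5) + f(-2.25) + f(-2) + f(-1.75)].
Sum = -68.875.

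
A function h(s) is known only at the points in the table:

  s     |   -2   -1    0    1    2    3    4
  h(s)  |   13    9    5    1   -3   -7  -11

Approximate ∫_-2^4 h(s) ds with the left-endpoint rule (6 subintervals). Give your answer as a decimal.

Δs = 1.
Sum = 1·[13 + 9 + 5 + 1 + (-3) + (-7)] = 18.

18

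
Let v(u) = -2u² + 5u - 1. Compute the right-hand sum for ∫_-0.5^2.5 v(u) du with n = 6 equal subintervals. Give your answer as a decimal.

2

Δu = (2.5 − (-0.5))/6 = 0.5.
Right endpoints: 0, 0.5, 1, 1.5, 2, 2.5.
v(0) = -1, v(0.5) = 1, v(1) = 2, v(1.5) = 2, v(2) = 1, v(2.5) = -1.
Sum = Δu · [v(0) + v(0.5) + v(1) + ...].
Sum = 2.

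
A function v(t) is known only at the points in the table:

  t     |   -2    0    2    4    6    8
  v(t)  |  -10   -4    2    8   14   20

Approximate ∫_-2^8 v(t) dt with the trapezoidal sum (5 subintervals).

50

Δt = 2.
T_5 = (2/2)·[(-10) + 2·(-4) + 2·2 + 2·8 + 2·14 + 20] = 50.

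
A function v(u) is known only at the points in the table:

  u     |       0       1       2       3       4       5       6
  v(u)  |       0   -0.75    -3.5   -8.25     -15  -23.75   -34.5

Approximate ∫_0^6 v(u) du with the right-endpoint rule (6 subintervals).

Δu = 1.
Sum = 1·[(-0.75) + (-3.5) + (-8.25) + (-15) + (-23.75) + (-34.5)] = -85.75.

-85.75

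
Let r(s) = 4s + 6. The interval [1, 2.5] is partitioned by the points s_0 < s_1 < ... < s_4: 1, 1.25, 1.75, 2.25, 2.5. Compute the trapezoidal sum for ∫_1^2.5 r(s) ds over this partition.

19.5

Subinterval widths: 0.25, 0.5, 0.5, 0.25.
r(1) = 10, r(1.25) = 11, r(1.75) = 13, r(2.25) = 15, r(2.5) = 16.
On each subinterval the trapezoid contributes (Δs_i/2)·[r(s_{i-1}) + r(s_i)].
Sum = 19.5.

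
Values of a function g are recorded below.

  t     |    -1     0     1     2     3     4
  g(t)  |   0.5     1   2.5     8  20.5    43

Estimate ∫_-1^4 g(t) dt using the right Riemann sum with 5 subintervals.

75

Δt = 1.
Sum = 1·[1 + 2.5 + 8 + 20.5 + 43] = 75.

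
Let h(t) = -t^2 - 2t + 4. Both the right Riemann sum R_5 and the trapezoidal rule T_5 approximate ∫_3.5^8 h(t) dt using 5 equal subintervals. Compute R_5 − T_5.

-27.3375

R_5 = -218.07.
T_5 = -190.7325.
R_5 − T_5 = -27.3375.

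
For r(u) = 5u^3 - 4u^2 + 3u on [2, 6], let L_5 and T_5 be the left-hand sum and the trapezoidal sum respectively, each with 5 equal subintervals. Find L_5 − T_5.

L_5 = 1024.96.
T_5 = 1394.56.
L_5 − T_5 = -369.6.

-369.6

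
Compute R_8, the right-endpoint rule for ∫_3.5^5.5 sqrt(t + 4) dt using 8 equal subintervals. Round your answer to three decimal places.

5.870

Δt = (5.5 − 3.5)/8 = 0.25.
Right endpoints: 3.75, 4, 4.25, 4.5, 4.75, 5, 5.25, 5.5.
f(3.75) ≈ 2.784, f(4) ≈ 2.828, f(4.25) ≈ 2.872, f(4.5) ≈ 2.915, f(4.75) ≈ 2.958, f(5) ≈ 3.000, f(5.25) ≈ 3.041, f(5.5) ≈ 3.082.
Sum = Δt · [f(3.75) + f(4) + f(4.25) + ...].
Sum ≈ 5.870.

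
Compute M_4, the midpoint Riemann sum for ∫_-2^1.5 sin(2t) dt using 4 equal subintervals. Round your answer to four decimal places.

Δt = (1.5 − (-2))/4 = 0.875.
Midpoints: -1.5625, -0.6875, 0.1875, 1.0625.
f(-1.5625) ≈ -0.0166, f(-0.6875) ≈ -0.9809, f(0.1875) ≈ 0.3663, f(1.0625) ≈ 0.8503.
Sum = Δt · [f(-1.5625) + f(-0.6875) + f(0.1875) + f(1.0625)].
Sum ≈ 0.1917.

0.1917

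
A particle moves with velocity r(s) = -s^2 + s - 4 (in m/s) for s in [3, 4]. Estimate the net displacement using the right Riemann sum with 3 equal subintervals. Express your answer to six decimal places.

Δs = (4 − 3)/3 = 1/3.
Right endpoints: 10/3, 11/3, 4.
r(10/3) = -106/9, r(11/3) = -124/9, r(4) = -16.
Sum = Δs · [r(10/3) + r(11/3) + r(4)].
Sum ≈ -13.851852.

-13.851852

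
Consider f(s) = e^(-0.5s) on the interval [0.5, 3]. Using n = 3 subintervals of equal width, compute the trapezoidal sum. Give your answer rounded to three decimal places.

Δs = (3 − 0.5)/3 = 5/6.
f(0.5) ≈ 0.779, f(4/3) ≈ 0.513, f(13/6) ≈ 0.338, f(3) ≈ 0.223.
T_3 = (Δs/2)·[f(s_0) + 2f(s_1) + 2f(s_2) + f(s_3)].
Sum ≈ 1.127.

1.127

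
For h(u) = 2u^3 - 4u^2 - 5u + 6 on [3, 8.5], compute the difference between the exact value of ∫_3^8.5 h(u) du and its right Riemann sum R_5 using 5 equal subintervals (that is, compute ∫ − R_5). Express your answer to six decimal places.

Exact integral: ∫_3^8.5 h(u) du ≈ 1661.57291667.
R_5 = 2186.965.
Error ≈ 1661.57291667 − 2186.965 ≈ -525.392083.

-525.392083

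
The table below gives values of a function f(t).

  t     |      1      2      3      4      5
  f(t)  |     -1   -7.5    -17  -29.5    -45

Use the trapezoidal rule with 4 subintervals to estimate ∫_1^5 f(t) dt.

Δt = 1.
T_4 = (1/2)·[(-1) + 2·(-7.5) + 2·(-17) + 2·(-29.5) + (-45)] = -77.

-77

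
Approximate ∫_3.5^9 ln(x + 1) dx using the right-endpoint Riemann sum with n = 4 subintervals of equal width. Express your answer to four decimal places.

Δx = (9 − 3.5)/4 = 1.375.
Right endpoints: 4.875, 6.25, 7.625, 9.
f(4.875) ≈ 1.7707, f(6.25) ≈ 1.9810, f(7.625) ≈ 2.1547, f(9) ≈ 2.3026.
Sum = Δx · [f(4.875) + f(6.25) + f(7.625) + f(9)].
Sum ≈ 11.2873.

11.2873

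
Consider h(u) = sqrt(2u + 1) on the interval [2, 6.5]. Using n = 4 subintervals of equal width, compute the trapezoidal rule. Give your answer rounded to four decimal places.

13.7154

Δu = (6.5 − 2)/4 = 1.125.
h(2) ≈ 2.2361, h(3.125) ≈ 2.6926, h(4.25) ≈ 3.0822, h(5.375) ≈ 3.4278, h(6.5) ≈ 3.7417.
T_4 = (Δu/2)·[h(u_0) + 2h(u_1) + 2h(u_2) + 2h(u_3) + h(u_4)].
Sum ≈ 13.7154.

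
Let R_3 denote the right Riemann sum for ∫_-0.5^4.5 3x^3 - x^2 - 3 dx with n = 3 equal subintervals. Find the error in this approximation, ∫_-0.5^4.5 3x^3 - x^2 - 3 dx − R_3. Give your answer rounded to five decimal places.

Exact integral: ∫_-0.5^4.5 f(x) dx ≈ 262.0833333.
R_3 ≈ 512.8935185.
Error ≈ 262.0833333 − 512.8935185 ≈ -250.81019.

-250.81019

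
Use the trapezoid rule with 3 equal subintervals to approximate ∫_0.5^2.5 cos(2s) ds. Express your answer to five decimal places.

-0.76271

Δs = (2.5 − 0.5)/3 = 2/3.
f(0.5) ≈ 0.54030, f(7/6) ≈ -0.69076, f(11/6) ≈ -0.86529, f(2.5) ≈ 0.28366.
T_3 = (Δs/2)·[f(s_0) + 2f(s_1) + 2f(s_2) + f(s_3)].
Sum ≈ -0.76271.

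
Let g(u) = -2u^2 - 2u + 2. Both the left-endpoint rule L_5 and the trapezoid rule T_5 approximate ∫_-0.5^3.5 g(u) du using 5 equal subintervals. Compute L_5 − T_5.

12.8

L_5 = -20.72.
T_5 = -33.52.
L_5 − T_5 = 12.8.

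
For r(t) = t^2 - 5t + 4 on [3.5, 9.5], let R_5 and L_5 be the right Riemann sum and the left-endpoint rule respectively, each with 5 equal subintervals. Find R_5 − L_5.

R_5 = 130.74.
L_5 = 73.14.
R_5 − L_5 = 57.6.

57.6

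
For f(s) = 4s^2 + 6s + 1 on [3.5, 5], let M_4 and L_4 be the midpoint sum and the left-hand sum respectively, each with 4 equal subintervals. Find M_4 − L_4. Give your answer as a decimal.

M_4 = 149.1796875.
L_4 = 138.140625.
M_4 − L_4 = 11.0390625.

11.0390625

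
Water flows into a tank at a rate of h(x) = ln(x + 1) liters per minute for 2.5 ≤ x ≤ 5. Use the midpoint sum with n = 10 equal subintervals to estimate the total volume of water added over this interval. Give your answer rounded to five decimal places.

Δx = (5 − 2.5)/10 = 0.25.
Midpoints: 2.625, 2.875, 3.125, 3.375, 3.625, 3.875, 4.125, 4.375, 4.625, 4.875.
h(2.625) ≈ 1.28785, h(2.875) ≈ 1.35455, h(3.125) ≈ 1.41707, h(3.375) ≈ 1.47591, h(3.625) ≈ 1.53148, h(3.875) ≈ 1.58412, h(4.125) ≈ 1.63413, h(4.375) ≈ 1.68176, h(4.625) ≈ 1.72722, h(4.875) ≈ 1.77071.
Sum = Δx · [h(2.625) + h(2.875) + h(3.125) + ...].
Sum ≈ 3.86620.

3.86620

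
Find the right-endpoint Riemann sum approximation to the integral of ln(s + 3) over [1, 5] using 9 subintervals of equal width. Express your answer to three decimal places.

Δs = (5 − 1)/9 = 4/9.
Right endpoints: 13/9, 17/9, 7/3, 25/9, 29/9, 11/3, 37/9, 41/9, 5.
f(13/9) ≈ 1.492, f(17/9) ≈ 1.587, f(7/3) ≈ 1.674, f(25/9) ≈ 1.754, f(29/9) ≈ 1.828, f(11/3) ≈ 1.897, f(37/9) ≈ 1.962, f(41/9) ≈ 2.022, f(5) ≈ 2.079.
Sum = Δs · [f(13/9) + f(17/9) + f(7/3) + ...].
Sum ≈ 7.242.

7.242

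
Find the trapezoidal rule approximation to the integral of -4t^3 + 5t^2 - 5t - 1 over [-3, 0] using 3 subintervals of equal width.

Δt = (0 − (-3))/3 = 1.
f(-3) = 167, f(-2) = 61, f(-1) = 13, f(0) = -1.
T_3 = (Δt/2)·[f(t_0) + 2f(t_1) + 2f(t_2) + f(t_3)].
Sum = 157.

157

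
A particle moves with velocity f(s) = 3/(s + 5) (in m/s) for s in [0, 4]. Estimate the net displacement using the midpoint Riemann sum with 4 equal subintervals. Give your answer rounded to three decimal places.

Δs = (4 − 0)/4 = 1.
Midpoints: 0.5, 1.5, 2.5, 3.5.
f(0.5) = 6/11, f(1.5) = 6/13, f(2.5) = 0.4, f(3.5) = 6/17.
Sum = Δs · [f(0.5) + f(1.5) + f(2.5) + f(3.5)].
Sum ≈ 1.760.

1.760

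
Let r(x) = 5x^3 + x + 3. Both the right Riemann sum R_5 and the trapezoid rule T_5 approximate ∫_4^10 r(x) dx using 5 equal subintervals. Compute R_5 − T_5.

R_5 = 15202.8.
T_5 = 12391.2.
R_5 − T_5 = 2811.6.

2811.6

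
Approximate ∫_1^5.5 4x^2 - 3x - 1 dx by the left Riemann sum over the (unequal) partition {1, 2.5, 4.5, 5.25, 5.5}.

Subinterval widths: 1.5, 2, 0.75, 0.25.
Left endpoints: 1, 2.5, 4.5, 5.25.
f(1) = 0, f(2.5) = 16.5, f(4.5) = 66.5, f(5.25) = 93.5.
Sum = Σ Δx_i · f(x_i).
Sum = 106.25.

106.25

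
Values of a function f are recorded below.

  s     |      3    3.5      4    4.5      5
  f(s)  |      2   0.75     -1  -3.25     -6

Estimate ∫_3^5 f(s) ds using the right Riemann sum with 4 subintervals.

Δs = 0.5.
Sum = 0.5·[0.75 + (-1) + (-3.25) + (-6)] = -4.75.

-4.75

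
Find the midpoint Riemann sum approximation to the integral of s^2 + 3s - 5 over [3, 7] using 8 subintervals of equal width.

145.25

Δs = (7 − 3)/8 = 0.5.
Midpoints: 3.25, 3.75, 4.25, 4.75, 5.25, 5.75, 6.25, 6.75.
f(3.25) = 15.3125, f(3.75) = 20.3125, f(4.25) = 25.8125, f(4.75) = 31.8125, f(5.25) = 38.3125, f(5.75) = 45.3125, f(6.25) = 52.8125, f(6.75) = 60.8125.
Sum = Δs · [f(3.25) + f(3.75) + f(4.25) + ...].
Sum = 145.25.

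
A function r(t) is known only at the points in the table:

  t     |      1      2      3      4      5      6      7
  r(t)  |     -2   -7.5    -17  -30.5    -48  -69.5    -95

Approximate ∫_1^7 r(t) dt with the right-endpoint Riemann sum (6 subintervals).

Δt = 1.
Sum = 1·[(-7.5) + (-17) + (-30.5) + (-48) + (-69.5) + (-95)] = -267.5.

-267.5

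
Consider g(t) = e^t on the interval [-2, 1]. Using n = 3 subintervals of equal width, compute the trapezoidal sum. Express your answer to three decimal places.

Δt = (1 − (-2))/3 = 1.
g(-2) ≈ 0.135, g(-1) ≈ 0.368, g(0) ≈ 1.000, g(1) ≈ 2.718.
T_3 = (Δt/2)·[g(t_0) + 2g(t_1) + 2g(t_2) + g(t_3)].
Sum ≈ 2.795.

2.795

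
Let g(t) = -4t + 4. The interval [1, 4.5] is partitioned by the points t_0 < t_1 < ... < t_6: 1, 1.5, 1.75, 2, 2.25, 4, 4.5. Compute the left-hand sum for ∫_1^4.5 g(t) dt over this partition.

Subinterval widths: 0.5, 0.25, 0.25, 0.25, 1.75, 0.5.
Left endpoints: 1, 1.5, 1.75, 2, 2.25, 4.
g(1) = 0, g(1.5) = -2, g(1.75) = -3, g(2) = -4, g(2.25) = -5, g(4) = -12.
Sum = Σ Δt_i · g(t_i).
Sum = -17.

-17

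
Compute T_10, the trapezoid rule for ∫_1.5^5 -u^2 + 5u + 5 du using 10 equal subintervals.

Δu = (5 − 1.5)/10 = 0.35.
f(1.5) = 10.25, f(1.85) = 10.8275, f(2.2) = 11.16, f(2.55) = 11.2475, f(2.9) = 11.09, f(3.25) = 10.6875, f(3.6) = 10.04, f(3.95) = 9.1475, f(4.3) = 8.01, f(4.65) = 6.6275, f(5) = 5.
T_10 = (Δu/2)·[f(u_0) + 2f(u_1) + ... + 2f(u_{9}) + f(u_10)].
Sum = 33.761875.

33.761875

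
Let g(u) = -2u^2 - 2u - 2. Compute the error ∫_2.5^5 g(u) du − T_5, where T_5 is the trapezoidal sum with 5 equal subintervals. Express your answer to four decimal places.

0.2083

Exact integral: ∫_2.5^5 g(u) du ≈ -96.666667.
T_5 = -96.875.
Error ≈ -96.666667 − (-96.875) ≈ 0.2083.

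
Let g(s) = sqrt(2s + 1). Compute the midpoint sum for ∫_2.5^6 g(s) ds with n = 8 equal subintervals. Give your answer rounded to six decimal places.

10.726119

Δs = (6 − 2.5)/8 = 0.4375.
Midpoints: 2.71875, 3.15625, 3.59375, 4.03125, 4.46875, 4.90625, 5.34375, 5.78125.
g(2.71875) ≈ 2.537223, g(3.15625) ≈ 2.704163, g(3.59375) ≈ 2.861381, g(4.03125) ≈ 3.010399, g(4.46875) ≈ 3.152380, g(4.90625) ≈ 3.288237, g(5.34375) ≈ 3.418699, g(5.78125) ≈ 3.544362.
Sum = Δs · [g(2.71875) + g(3.15625) + g(3.59375) + ...].
Sum ≈ 10.726119.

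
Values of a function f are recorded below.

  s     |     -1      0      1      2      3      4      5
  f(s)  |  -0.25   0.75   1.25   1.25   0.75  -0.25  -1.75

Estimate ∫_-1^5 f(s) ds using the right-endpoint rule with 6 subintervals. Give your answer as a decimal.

Δs = 1.
Sum = 1·[0.75 + 1.25 + 1.25 + 0.75 + (-0.25) + (-1.75)] = 2.

2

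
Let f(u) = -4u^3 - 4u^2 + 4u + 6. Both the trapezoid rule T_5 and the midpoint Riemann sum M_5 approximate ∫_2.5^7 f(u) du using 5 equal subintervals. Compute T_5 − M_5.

-55.58625

T_5 = -2722.995.
M_5 = -2667.40875.
T_5 − M_5 = -55.58625.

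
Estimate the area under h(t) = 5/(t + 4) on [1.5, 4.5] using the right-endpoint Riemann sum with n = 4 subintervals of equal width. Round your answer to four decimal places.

Δt = (4.5 − 1.5)/4 = 0.75.
Right endpoints: 2.25, 3, 3.75, 4.5.
h(2.25) = 0.8, h(3) = 5/7, h(3.75) = 20/31, h(4.5) = 10/17.
Sum = Δt · [h(2.25) + h(3) + h(3.75) + h(4.5)].
Sum ≈ 2.0608.

2.0608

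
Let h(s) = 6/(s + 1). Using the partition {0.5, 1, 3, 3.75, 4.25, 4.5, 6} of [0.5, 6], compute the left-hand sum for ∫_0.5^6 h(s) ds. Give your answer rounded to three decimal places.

Subinterval widths: 0.5, 2, 0.75, 0.5, 0.25, 1.5.
Left endpoints: 0.5, 1, 3, 3.75, 4.25, 4.5.
h(0.5) = 4, h(1) = 3, h(3) = 1.5, h(3.75) = 24/19, h(4.25) = 8/7, h(4.5) = 12/11.
Sum = Σ Δs_i · h(s_i).
Sum ≈ 11.679.

11.679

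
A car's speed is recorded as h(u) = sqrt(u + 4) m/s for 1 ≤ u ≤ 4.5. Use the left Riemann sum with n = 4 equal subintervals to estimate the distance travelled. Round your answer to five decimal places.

8.76691

Δu = (4.5 − 1)/4 = 0.875.
Left endpoints: 1, 1.875, 2.75, 3.625.
h(1) ≈ 2.23607, h(1.875) ≈ 2.42384, h(2.75) ≈ 2.59808, h(3.625) ≈ 2.76134.
Sum = Δu · [h(1) + h(1.875) + h(2.75) + h(3.625)].
Sum ≈ 8.76691.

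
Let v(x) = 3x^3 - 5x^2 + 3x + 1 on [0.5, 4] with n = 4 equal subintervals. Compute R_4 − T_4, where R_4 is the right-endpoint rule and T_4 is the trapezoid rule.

53.9765625

R_4 ≈ 173.407227.
T_4 ≈ 119.430664.
R_4 − T_4 = 53.9765625.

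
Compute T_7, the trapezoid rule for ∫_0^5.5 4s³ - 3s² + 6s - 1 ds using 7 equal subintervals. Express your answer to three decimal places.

850.915

Δs = (5.5 − 0)/7 = 11/14.
f(0) = -1, f(11/14) = 5217/1372, f(11/7) = 5674/343, f(33/14) = 67037/1372, f(22/7) = 38553/343, f(55/14) = 300193/1372, f(33/7) = 130238/343, f(5.5) = 606.75.
T_7 = (Δs/2)·[f(s_0) + 2f(s_1) + ... + 2f(s_{6}) + f(s_7)].
Sum ≈ 850.915.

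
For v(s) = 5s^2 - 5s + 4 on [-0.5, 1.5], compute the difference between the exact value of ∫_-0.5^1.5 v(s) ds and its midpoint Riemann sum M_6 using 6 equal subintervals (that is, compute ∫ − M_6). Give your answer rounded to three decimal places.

0.093

Exact integral: ∫_-0.5^1.5 v(s) ds ≈ 8.83333.
M_6 ≈ 8.74074.
Error ≈ 8.83333 − 8.74074 ≈ 0.093.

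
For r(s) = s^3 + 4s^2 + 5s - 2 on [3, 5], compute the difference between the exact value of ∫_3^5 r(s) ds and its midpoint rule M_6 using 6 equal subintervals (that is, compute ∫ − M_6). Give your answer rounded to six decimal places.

Exact integral: ∫_3^5 r(s) ds ≈ 302.66666667.
M_6 ≈ 302.37037037.
Error ≈ 302.66666667 − 302.37037037 ≈ 0.296296.

0.296296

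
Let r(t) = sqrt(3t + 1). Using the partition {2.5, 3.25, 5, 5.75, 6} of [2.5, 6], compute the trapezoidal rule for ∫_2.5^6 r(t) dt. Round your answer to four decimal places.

Subinterval widths: 0.75, 1.75, 0.75, 0.25.
r(2.5) ≈ 2.9155, r(3.25) ≈ 3.2787, r(5) ≈ 4.0000, r(5.75) ≈ 4.2720, r(6) ≈ 4.3589.
On each subinterval the trapezoid contributes (Δt_i/2)·[r(t_{i-1}) + r(t_i)].
Sum ≈ 12.8726.

12.8726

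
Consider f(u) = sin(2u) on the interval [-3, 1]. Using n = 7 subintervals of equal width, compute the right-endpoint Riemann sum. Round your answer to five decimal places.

Δu = (1 − (-3))/7 = 4/7.
Right endpoints: -17/7, -13/7, -9/7, -5/7, -1/7, 3/7, 1.
f(-17/7) ≈ 0.98954, f(-13/7) ≈ 0.54190, f(-9/7) ≈ -0.53977, f(-5/7) ≈ -0.98990, f(-1/7) ≈ -0.28184, f(3/7) ≈ 0.75598, f(1) ≈ 0.90930.
Sum = Δu · [f(-17/7) + f(-13/7) + f(-9/7) + ...].
Sum ≈ 0.79154.

0.79154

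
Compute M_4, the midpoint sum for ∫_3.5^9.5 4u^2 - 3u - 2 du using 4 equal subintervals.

952.5

Δu = (9.5 − 3.5)/4 = 1.5.
Midpoints: 4.25, 5.75, 7.25, 8.75.
f(4.25) = 57.5, f(5.75) = 113, f(7.25) = 186.5, f(8.75) = 278.
Sum = Δu · [f(4.25) + f(5.75) + f(7.25) + f(8.75)].
Sum = 952.5.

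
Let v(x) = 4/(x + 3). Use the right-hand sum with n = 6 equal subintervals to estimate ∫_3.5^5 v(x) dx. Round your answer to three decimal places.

0.816

Δx = (5 − 3.5)/6 = 0.25.
Right endpoints: 3.75, 4, 4.25, 4.5, 4.75, 5.
v(3.75) = 16/27, v(4) = 4/7, v(4.25) = 16/29, v(4.5) = 8/15, v(4.75) = 16/31, v(5) = 0.5.
Sum = Δx · [v(3.75) + v(4) + v(4.25) + ...].
Sum ≈ 0.816.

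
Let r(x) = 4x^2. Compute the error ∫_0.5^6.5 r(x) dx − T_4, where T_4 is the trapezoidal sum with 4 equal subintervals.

Exact integral: ∫_0.5^6.5 r(x) dx = 366.
T_4 = 375.
Error = 366 − 375 = -9.

-9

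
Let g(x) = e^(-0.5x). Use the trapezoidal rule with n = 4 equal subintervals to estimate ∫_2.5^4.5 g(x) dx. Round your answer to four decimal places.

Δx = (4.5 − 2.5)/4 = 0.5.
g(2.5) ≈ 0.2865, g(3) ≈ 0.2231, g(3.5) ≈ 0.1738, g(4) ≈ 0.1353, g(4.5) ≈ 0.1054.
T_4 = (Δx/2)·[g(x_0) + 2g(x_1) + 2g(x_2) + 2g(x_3) + g(x_4)].
Sum ≈ 0.3641.

0.3641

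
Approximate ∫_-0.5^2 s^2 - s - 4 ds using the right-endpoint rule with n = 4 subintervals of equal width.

Δs = (2 − (-0.5))/4 = 0.625.
Right endpoints: 0.125, 0.75, 1.375, 2.
f(0.125) = -4.109375, f(0.75) = -4.1875, f(1.375) = -3.484375, f(2) = -2.
Sum = Δs · [f(0.125) + f(0.75) + f(1.375) + f(2)].
Sum = -8.61328125.

-8.61328125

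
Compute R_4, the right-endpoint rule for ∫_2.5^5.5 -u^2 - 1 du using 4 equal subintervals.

-62.53125

Δu = (5.5 − 2.5)/4 = 0.75.
Right endpoints: 3.25, 4, 4.75, 5.5.
f(3.25) = -11.5625, f(4) = -17, f(4.75) = -23.5625, f(5.5) = -31.25.
Sum = Δu · [f(3.25) + f(4) + f(4.75) + f(5.5)].
Sum = -62.53125.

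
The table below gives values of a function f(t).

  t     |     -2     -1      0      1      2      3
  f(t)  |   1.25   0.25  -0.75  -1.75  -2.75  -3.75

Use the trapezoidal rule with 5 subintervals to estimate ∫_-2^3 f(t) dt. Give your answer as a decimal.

-6.25

Δt = 1.
T_5 = (1/2)·[1.25 + 2·0.25 + 2·(-0.75) + 2·(-1.75) + 2·(-2.75) + (-3.75)] = -6.25.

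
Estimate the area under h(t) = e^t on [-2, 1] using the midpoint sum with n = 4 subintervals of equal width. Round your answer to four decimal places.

Δt = (1 − (-2))/4 = 0.75.
Midpoints: -1.625, -0.875, -0.125, 0.625.
h(-1.625) ≈ 0.1969, h(-0.875) ≈ 0.4169, h(-0.125) ≈ 0.8825, h(0.625) ≈ 1.8682.
Sum = Δt · [h(-1.625) + h(-0.875) + h(-0.125) + h(0.625)].
Sum ≈ 2.5234.

2.5234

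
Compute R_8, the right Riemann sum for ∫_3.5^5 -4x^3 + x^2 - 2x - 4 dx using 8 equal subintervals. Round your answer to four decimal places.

-496.6348

Δx = (5 − 3.5)/8 = 0.1875.
Right endpoints: 3.6875, 3.875, 4.0625, 4.25, 4.4375, 4.625, 4.8125, 5.
f(3.6875) = -203103/1024, f(3.875) = -229.4765625, f(4.0625) = -270141/1024, f(4.25) = -301.5, f(4.4375) = -350931/1024, f(4.625) = -387.5859375, f(4.8125) = -446769/1024, f(5) = -489.
Sum = Δx · [f(3.6875) + f(3.875) + f(4.0625) + ...].
Sum ≈ -496.6348.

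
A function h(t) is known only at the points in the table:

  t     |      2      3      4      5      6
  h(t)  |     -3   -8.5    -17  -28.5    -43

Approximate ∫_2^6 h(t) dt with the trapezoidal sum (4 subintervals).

-77

Δt = 1.
T_4 = (1/2)·[(-3) + 2·(-8.5) + 2·(-17) + 2·(-28.5) + (-43)] = -77.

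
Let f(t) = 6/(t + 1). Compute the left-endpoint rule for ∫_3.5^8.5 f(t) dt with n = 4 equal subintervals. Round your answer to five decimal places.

Δt = (8.5 − 3.5)/4 = 1.25.
Left endpoints: 3.5, 4.75, 6, 7.25.
f(3.5) = 4/3, f(4.75) = 24/23, f(6) = 6/7, f(7.25) = 8/11.
Sum = Δt · [f(3.5) + f(4.75) + f(6) + f(7.25)].
Sum ≈ 4.95153.

4.95153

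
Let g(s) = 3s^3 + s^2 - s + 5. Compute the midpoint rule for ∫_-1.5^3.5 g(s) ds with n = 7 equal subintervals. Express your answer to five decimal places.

Δs = (3.5 − (-1.5))/7 = 5/7.
Midpoints: -8/7, -3/7, 2/7, 1, 12/7, 17/7, 22/7.
g(-8/7) = 1019/343, g(-3/7) = 1844/343, g(2/7) = 1669/343, g(1) = 8, g(12/7) = 7319/343, g(17/7) = 17644/343, g(22/7) = 35969/343.
Sum = Δs · [g(-8/7) + g(-3/7) + g(2/7) + ...].
Sum ≈ 142.04082.

142.04082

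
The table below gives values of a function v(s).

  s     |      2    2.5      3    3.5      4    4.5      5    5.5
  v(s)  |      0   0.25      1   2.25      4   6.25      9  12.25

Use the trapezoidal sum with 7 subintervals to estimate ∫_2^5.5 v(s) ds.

Δs = 0.5.
T_7 = (0.5/2)·[0 + 2·0.25 + 2·1 + 2·2.25 + 2·4 + 2·6.25 + 2·9 + 12.25] = 14.4375.

14.4375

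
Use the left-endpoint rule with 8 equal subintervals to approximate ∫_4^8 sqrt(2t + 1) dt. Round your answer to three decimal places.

14.082

Δt = (8 − 4)/8 = 0.5.
Left endpoints: 4, 4.5, 5, 5.5, 6, 6.5, 7, 7.5.
f(4) ≈ 3.000, f(4.5) ≈ 3.162, f(5) ≈ 3.317, f(5.5) ≈ 3.464, f(6) ≈ 3.606, f(6.5) ≈ 3.742, f(7) ≈ 3.873, f(7.5) ≈ 4.000.
Sum = Δt · [f(4) + f(4.5) + f(5) + ...].
Sum ≈ 14.082.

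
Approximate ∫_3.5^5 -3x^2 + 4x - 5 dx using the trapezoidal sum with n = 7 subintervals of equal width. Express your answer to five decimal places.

Δx = (5 − 3.5)/7 = 3/14.
f(3.5) = -27.75, f(26/7) = -1545/49, f(55/14) = -6975/196, f(29/7) = -1956/49, f(61/14) = -8727/196, f(32/7) = -2421/49, f(67/14) = -10695/196, f(5) = -60.
T_7 = (Δx/2)·[f(x_0) + 2f(x_1) + ... + 2f(x_{6}) + f(x_7)].
Sum ≈ -64.15944.

-64.15944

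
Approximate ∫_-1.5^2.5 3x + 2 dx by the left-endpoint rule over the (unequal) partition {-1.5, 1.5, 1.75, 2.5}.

Subinterval widths: 3, 0.25, 0.75.
Left endpoints: -1.5, 1.5, 1.75.
f(-1.5) = -2.5, f(1.5) = 6.5, f(1.75) = 7.25.
Sum = Σ Δx_i · f(x_i).
Sum = -0.4375.

-0.4375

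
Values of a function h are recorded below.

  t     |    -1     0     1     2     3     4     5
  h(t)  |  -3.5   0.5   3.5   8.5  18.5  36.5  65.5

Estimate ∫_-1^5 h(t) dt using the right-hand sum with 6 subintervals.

133

Δt = 1.
Sum = 1·[0.5 + 3.5 + 8.5 + 18.5 + 36.5 + 65.5] = 133.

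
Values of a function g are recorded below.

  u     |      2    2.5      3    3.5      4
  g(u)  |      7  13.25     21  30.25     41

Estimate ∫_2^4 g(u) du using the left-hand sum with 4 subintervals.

Δu = 0.5.
Sum = 0.5·[7 + 13.25 + 21 + 30.25] = 35.75.

35.75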